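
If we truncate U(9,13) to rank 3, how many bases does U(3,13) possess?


Truncating U(9,13) to rank 3 gives U(3,13).
Bases of U(3,13) are all 3-element subsets of 13 elements.
Number of bases = C(13,3) = (13 * 12 * 11) / (1 * 2 * 3) = 286.

286


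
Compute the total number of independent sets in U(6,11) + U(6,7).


For a direct sum, |I(M1+M2)| = |I(M1)| * |I(M2)|.
|I(U(6,11))| = sum C(11,k) for k=0..6 = 1486.
|I(U(6,7))| = sum C(7,k) for k=0..6 = 127.
Total = 1486 * 127 = 188722.

188722


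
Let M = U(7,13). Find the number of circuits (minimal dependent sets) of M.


In U(7,13), circuits are the (8)-element subsets.
Any set of 8 elements is dependent, and removing any one element gives
an independent set of size 7, so it is a minimal dependent set.
Number of circuits = C(13,8) = 13! / (8! * 5!) = 1287.

1287


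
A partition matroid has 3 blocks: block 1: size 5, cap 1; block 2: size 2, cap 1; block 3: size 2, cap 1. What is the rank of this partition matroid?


Rank of a partition matroid = sum of min(|Si|, ci) for each block.
= min(5,1) + min(2,1) + min(2,1)
= 1 + 1 + 1
= 3.

3


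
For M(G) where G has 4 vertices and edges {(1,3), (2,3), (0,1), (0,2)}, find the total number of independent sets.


An independent set in a graphic matroid is an acyclic edge subset.
G has 4 vertices and 4 edges.
Enumerate all 2^4 = 16 subsets, checking for acyclicity.
Total independent sets = 15.

15


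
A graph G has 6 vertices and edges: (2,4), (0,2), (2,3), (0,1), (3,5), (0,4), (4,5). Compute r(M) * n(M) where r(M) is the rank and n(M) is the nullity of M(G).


r(M) = |V| - c = 6 - 1 = 5.
nullity = |E| - r(M) = 7 - 5 = 2.
Product = 5 * 2 = 10.

10


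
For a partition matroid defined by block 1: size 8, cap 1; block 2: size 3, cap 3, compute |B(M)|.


A basis picks exactly ci elements from block i.
Number of bases = product of C(|Si|, ci).
= C(8,1) * C(3,3)
= 8 * 1
= 8.

8


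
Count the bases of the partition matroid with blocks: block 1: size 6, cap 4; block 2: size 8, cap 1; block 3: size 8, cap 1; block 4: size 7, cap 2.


A basis picks exactly ci elements from block i.
Number of bases = product of C(|Si|, ci).
= C(6,4) * C(8,1) * C(8,1) * C(7,2)
= 15 * 8 * 8 * 21
= 20160.

20160


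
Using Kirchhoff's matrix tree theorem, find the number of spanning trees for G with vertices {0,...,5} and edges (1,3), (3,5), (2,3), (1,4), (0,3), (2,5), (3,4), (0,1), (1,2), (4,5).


By Kirchhoff's matrix tree theorem, the number of spanning trees equals
the determinant of any cofactor of the Laplacian matrix L.
G has 6 vertices and 10 edges.
Computing the (5 x 5) cofactor determinant gives 111.

111


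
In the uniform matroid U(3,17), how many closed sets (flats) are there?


Flats of U(3,17): every subset of size < 3 is a flat, plus E itself.
Count = (17 choose 0) + (17 choose 1) + (17 choose 2) + 1
     = 1 + 17 + 136 + 1
     = 155.

155


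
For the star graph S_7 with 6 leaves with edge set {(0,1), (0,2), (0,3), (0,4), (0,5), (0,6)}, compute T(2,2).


A star on 7 vertices is a tree with 6 edges.
T(x,y) = x^(6) for any tree.
T(2,2) = 2^6 = 64.

64


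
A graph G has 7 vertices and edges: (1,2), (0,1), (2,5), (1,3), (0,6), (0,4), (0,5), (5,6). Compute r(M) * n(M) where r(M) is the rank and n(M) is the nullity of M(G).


r(M) = |V| - c = 7 - 1 = 6.
nullity = |E| - r(M) = 8 - 6 = 2.
Product = 6 * 2 = 12.

12


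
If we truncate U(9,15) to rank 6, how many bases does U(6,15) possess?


Truncating U(9,15) to rank 6 gives U(6,15).
Bases of U(6,15) are all 6-element subsets of 15 elements.
Number of bases = (15 choose 6) = 5005.

5005


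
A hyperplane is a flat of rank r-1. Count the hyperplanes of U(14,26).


Hyperplanes of U(14,26) are flats of rank 13.
In a uniform matroid, these are exactly the (13)-element subsets.
Count = C(26,13) = 26! / (13! * 13!) = 10400600.

10400600


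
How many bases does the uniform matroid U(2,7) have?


Bases of U(2,7) are all 2-element subsets of the 7-element ground set.
Number of bases = C(7,2).
C(7,2) = (7 * 6) / (1 * 2) = 21.

21


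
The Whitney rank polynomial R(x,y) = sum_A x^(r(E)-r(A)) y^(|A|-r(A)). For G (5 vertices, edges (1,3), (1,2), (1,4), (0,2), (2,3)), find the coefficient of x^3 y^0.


R(x,y) = sum over A in 2^E of x^(r(E)-r(A)) * y^(|A|-r(A)).
G has 5 vertices, 5 edges. r(E) = 4.
Enumerate all 2^5 = 32 subsets.
Count subsets with r(E)-r(A)=3 and |A|-r(A)=0: 5.

5


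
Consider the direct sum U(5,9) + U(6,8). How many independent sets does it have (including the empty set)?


For a direct sum, |I(M1+M2)| = |I(M1)| * |I(M2)|.
|I(U(5,9))| = sum C(9,k) for k=0..5 = 382.
|I(U(6,8))| = sum C(8,k) for k=0..6 = 247.
Total = 382 * 247 = 94354.

94354


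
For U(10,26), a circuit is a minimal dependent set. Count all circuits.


In U(10,26), circuits are the (11)-element subsets.
Any set of 11 elements is dependent, and removing any one element gives
an independent set of size 10, so it is a minimal dependent set.
Number of circuits = (26 choose 11) = 7726160.

7726160


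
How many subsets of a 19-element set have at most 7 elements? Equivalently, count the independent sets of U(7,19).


Independent sets of U(7,19) are all subsets of size <= 7.
Count = C(19,0) + C(19,1) + C(19,2) + C(19,3) + C(19,4) + C(19,5) + C(19,6) + C(19,7)
     = 1 + 19 + 171 + 969 + 3876 + 11628 + 27132 + 50388
     = 94184.

94184


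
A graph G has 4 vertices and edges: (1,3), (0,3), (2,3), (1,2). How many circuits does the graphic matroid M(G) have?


A circuit in a graphic matroid = edge set of a simple cycle.
G has 4 vertices and 4 edges.
Enumerating all minimal edge subsets forming cycles...
Total circuits found: 1.

1


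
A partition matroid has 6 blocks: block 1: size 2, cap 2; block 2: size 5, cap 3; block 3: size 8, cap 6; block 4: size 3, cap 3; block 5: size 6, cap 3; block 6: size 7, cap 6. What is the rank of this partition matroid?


Rank of a partition matroid = sum of min(|Si|, ci) for each block.
= min(2,2) + min(5,3) + min(8,6) + min(3,3) + min(6,3) + min(7,6)
= 2 + 3 + 6 + 3 + 3 + 6
= 23.

23


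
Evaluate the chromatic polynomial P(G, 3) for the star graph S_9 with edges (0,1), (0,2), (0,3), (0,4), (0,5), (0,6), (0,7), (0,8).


P(tree, k) = k * (k-1)^(8) for any tree on 9 vertices.
P(3) = 3 * 2^8 = 3 * 256 = 768.

768


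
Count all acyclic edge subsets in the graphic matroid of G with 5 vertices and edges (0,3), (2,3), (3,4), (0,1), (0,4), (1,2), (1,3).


An independent set in a graphic matroid is an acyclic edge subset.
G has 5 vertices and 7 edges.
Enumerate all 2^7 = 128 subsets, checking for acyclicity.
Total independent sets = 82.

82


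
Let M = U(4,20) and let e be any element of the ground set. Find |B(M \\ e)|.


Deleting e from U(4,20) gives U(4,19) since n > r.
Bases of U(4,19) = (19 choose 4) = 3876.

3876


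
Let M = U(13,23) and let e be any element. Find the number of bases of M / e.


Contracting e from U(13,23) gives U(12,22).
Bases of U(12,22) = (22 choose 12) = 646646.

646646


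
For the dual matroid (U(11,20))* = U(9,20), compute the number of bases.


The dual of U(r,n) is U(n-r, n) = U(9,20).
Bases of U(9,20) are all (9)-element subsets.
|B(M*)| = C(20,9) = 20! / (9! * 11!) = 167960.

167960


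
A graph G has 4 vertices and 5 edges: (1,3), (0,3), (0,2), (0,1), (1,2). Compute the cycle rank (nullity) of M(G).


Cycle rank (nullity) = |E| - r(M) = |E| - (|V| - c).
|E| = 5, |V| = 4, c = 1.
Nullity = 5 - (4 - 1) = 5 - 3 = 2.

2


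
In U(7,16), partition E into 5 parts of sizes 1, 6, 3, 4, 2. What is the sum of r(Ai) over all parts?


r(Ai) = min(|Ai|, 7) for each part.
Sum = min(1,7) + min(6,7) + min(3,7) + min(4,7) + min(2,7)
    = 1 + 6 + 3 + 4 + 2
    = 16.

16


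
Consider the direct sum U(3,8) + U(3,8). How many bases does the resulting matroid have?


Bases of a direct sum M1 + M2: |B| = |B(M1)| * |B(M2)|.
|B(U(3,8))| = C(8,3) = 56.
|B(U(3,8))| = C(8,3) = 56.
Total bases = 56 * 56 = 3136.

3136


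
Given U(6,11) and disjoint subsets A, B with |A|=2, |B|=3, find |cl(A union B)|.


|A union B| = 2 + 3 = 5 (disjoint).
In U(6,11), cl(S) = S if |S| < 6, else cl(S) = E.
Since 5 < 6, cl(A union B) = A union B.
|cl(A union B)| = 5.

5


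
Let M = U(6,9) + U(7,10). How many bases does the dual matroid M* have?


(M1+M2)* = M1* + M2*.
M1* = U(3,9), bases: C(9,3) = 84.
M2* = U(3,10), bases: C(10,3) = 120.
|B(M*)| = 84 * 120 = 10080.

10080


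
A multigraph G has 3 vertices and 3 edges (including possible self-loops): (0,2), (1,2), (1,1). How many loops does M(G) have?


In a graphic matroid, a loop is a self-loop edge (u,u) with rank 0.
Examining all 3 edges for self-loops...
Self-loops found: (1,1)
Number of loops = 1.

1


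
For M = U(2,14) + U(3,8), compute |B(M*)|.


(M1+M2)* = M1* + M2*.
M1* = U(12,14), bases: C(14,12) = 91.
M2* = U(5,8), bases: C(8,5) = 56.
|B(M*)| = 91 * 56 = 5096.

5096


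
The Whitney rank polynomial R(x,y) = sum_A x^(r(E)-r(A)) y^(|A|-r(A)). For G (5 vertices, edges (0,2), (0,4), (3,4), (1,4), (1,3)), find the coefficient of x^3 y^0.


R(x,y) = sum over A in 2^E of x^(r(E)-r(A)) * y^(|A|-r(A)).
G has 5 vertices, 5 edges. r(E) = 4.
Enumerate all 2^5 = 32 subsets.
Count subsets with r(E)-r(A)=3 and |A|-r(A)=0: 5.

5


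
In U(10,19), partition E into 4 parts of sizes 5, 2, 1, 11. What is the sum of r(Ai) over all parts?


r(Ai) = min(|Ai|, 10) for each part.
Sum = min(5,10) + min(2,10) + min(1,10) + min(11,10)
    = 5 + 2 + 1 + 10
    = 18.

18


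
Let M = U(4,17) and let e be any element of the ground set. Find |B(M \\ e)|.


Deleting e from U(4,17) gives U(4,16) since n > r.
Bases of U(4,16) = C(16,4) = 16! / (4! * 12!) = 1820.

1820


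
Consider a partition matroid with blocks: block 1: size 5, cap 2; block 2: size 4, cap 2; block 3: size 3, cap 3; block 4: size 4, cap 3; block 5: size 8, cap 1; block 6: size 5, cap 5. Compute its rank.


Rank of a partition matroid = sum of min(|Si|, ci) for each block.
= min(5,2) + min(4,2) + min(3,3) + min(4,3) + min(8,1) + min(5,5)
= 2 + 2 + 3 + 3 + 1 + 5
= 16.

16


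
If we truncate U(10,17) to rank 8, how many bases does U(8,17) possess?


Truncating U(10,17) to rank 8 gives U(8,17).
Bases of U(8,17) are all 8-element subsets of 17 elements.
Number of bases = C(17,8) = 17! / (8! * 9!) = 24310.

24310


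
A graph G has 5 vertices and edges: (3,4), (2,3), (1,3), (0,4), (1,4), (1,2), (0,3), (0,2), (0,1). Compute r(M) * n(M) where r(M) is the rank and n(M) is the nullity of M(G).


r(M) = |V| - c = 5 - 1 = 4.
nullity = |E| - r(M) = 9 - 4 = 5.
Product = 4 * 5 = 20.

20


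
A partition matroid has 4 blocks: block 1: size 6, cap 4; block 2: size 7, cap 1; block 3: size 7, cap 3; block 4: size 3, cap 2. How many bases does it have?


A basis picks exactly ci elements from block i.
Number of bases = product of C(|Si|, ci).
= C(6,4) * C(7,1) * C(7,3) * C(3,2)
= 15 * 7 * 35 * 3
= 11025.

11025


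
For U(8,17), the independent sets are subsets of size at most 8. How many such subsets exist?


Independent sets of U(8,17) are all subsets of size <= 8.
Count = (17 choose 0) + (17 choose 1) + (17 choose 2) + (17 choose 3) + (17 choose 4) + (17 choose 5) + (17 choose 6) + (17 choose 7) + (17 choose 8)
     = 1 + 17 + 136 + 680 + 2380 + 6188 + 12376 + 19448 + 24310
     = 65536.

65536


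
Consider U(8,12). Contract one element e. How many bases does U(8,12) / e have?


Contracting e from U(8,12) gives U(7,11).
Bases of U(7,11) = C(11,7) = 330.

330


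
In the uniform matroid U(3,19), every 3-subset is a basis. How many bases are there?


Bases of U(3,19) are all 3-element subsets of the 19-element ground set.
Number of bases = C(19,3).
(19 choose 3) = 969.

969


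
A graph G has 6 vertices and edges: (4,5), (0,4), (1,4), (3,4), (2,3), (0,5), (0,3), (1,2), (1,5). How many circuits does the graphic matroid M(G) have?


A circuit in a graphic matroid = edge set of a simple cycle.
G has 6 vertices and 9 edges.
Enumerating all minimal edge subsets forming cycles...
Total circuits found: 13.

13


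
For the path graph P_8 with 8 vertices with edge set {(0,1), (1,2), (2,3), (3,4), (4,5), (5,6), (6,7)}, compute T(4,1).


A path on 8 vertices is a tree with 7 edges.
T(x,y) = x^(7) for any tree.
T(4,1) = 4^7 = 16384.

16384


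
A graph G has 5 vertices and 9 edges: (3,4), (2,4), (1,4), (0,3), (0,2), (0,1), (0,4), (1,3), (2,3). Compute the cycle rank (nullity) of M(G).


Cycle rank (nullity) = |E| - r(M) = |E| - (|V| - c).
|E| = 9, |V| = 5, c = 1.
Nullity = 9 - (5 - 1) = 9 - 4 = 5.

5


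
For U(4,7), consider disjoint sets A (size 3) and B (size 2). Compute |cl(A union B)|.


|A union B| = 3 + 2 = 5 (disjoint).
In U(4,7), cl(S) = S if |S| < 4, else cl(S) = E.
Since 5 >= 4, cl(A union B) = E.
|cl(A union B)| = 7.

7


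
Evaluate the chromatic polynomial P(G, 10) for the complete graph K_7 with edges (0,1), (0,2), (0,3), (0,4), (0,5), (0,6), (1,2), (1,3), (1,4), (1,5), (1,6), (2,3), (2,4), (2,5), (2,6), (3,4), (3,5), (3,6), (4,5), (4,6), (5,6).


P(K_7, k) = k(k-1)(k-2)...(k-6).
P(10) = (10) * (9) * (8) * (7) * (6) * (5) * (4) = 604800.

604800


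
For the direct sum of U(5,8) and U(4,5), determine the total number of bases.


Bases of a direct sum M1 + M2: |B| = |B(M1)| * |B(M2)|.
|B(U(5,8))| = C(8,5) = 56.
|B(U(4,5))| = C(5,4) = 5.
Total bases = 56 * 5 = 280.

280


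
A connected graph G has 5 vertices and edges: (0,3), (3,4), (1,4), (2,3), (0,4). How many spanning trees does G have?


By Kirchhoff's matrix tree theorem, the number of spanning trees equals
the determinant of any cofactor of the Laplacian matrix L.
G has 5 vertices and 5 edges.
Computing the (4 x 4) cofactor determinant gives 3.

3


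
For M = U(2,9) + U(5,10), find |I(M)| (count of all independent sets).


For a direct sum, |I(M1+M2)| = |I(M1)| * |I(M2)|.
|I(U(2,9))| = sum C(9,k) for k=0..2 = 46.
|I(U(5,10))| = sum C(10,k) for k=0..5 = 638.
Total = 46 * 638 = 29348.

29348


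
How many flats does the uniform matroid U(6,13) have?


Flats of U(6,13): every subset of size < 6 is a flat, plus E itself.
Count = C(13,0) + C(13,1) + C(13,2) + C(13,3) + C(13,4) + C(13,5) + 1
     = 1 + 13 + 78 + 286 + 715 + 1287 + 1
     = 2381.

2381


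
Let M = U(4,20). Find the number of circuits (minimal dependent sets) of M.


In U(4,20), circuits are the (5)-element subsets.
Any set of 5 elements is dependent, and removing any one element gives
an independent set of size 4, so it is a minimal dependent set.
Number of circuits = (20 choose 5) = 15504.

15504


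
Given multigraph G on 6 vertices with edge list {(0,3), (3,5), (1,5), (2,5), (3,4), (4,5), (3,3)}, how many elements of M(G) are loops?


In a graphic matroid, a loop is a self-loop edge (u,u) with rank 0.
Examining all 7 edges for self-loops...
Self-loops found: (3,3)
Number of loops = 1.

1


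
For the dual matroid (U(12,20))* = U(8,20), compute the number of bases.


The dual of U(r,n) is U(n-r, n) = U(8,20).
Bases of U(8,20) are all (8)-element subsets.
|B(M*)| = (20 choose 8) = 125970.

125970


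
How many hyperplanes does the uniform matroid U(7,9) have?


Hyperplanes of U(7,9) are flats of rank 6.
In a uniform matroid, these are exactly the (6)-element subsets.
Count = C(9,6) = 84.

84


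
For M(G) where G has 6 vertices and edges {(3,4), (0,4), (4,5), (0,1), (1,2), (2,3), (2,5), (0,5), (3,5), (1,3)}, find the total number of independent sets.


An independent set in a graphic matroid is an acyclic edge subset.
G has 6 vertices and 10 edges.
Enumerate all 2^10 = 1024 subsets, checking for acyclicity.
Total independent sets = 478.

478


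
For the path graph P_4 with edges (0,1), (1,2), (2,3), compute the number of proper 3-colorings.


P(P_4, k) = k * (k-1)^(3).
P(3) = 3 * 2^3 = 3 * 8 = 24.

24


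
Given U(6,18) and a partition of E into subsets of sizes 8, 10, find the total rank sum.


r(Ai) = min(|Ai|, 6) for each part.
Sum = min(8,6) + min(10,6)
    = 6 + 6
    = 12.

12


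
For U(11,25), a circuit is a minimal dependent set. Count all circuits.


In U(11,25), circuits are the (12)-element subsets.
Any set of 12 elements is dependent, and removing any one element gives
an independent set of size 11, so it is a minimal dependent set.
Number of circuits = (25 choose 12) = 5200300.

5200300


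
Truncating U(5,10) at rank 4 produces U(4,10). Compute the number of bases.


Truncating U(5,10) to rank 4 gives U(4,10).
Bases of U(4,10) are all 4-element subsets of 10 elements.
Number of bases = (10 choose 4) = 210.

210


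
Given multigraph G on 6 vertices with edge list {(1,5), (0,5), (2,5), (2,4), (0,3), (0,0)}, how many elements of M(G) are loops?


In a graphic matroid, a loop is a self-loop edge (u,u) with rank 0.
Examining all 6 edges for self-loops...
Self-loops found: (0,0)
Number of loops = 1.

1


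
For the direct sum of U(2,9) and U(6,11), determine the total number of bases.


Bases of a direct sum M1 + M2: |B| = |B(M1)| * |B(M2)|.
|B(U(2,9))| = C(9,2) = 36.
|B(U(6,11))| = C(11,6) = 462.
Total bases = 36 * 462 = 16632.

16632


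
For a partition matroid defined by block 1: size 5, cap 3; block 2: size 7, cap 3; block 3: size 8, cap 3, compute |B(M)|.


A basis picks exactly ci elements from block i.
Number of bases = product of C(|Si|, ci).
= C(5,3) * C(7,3) * C(8,3)
= 10 * 35 * 56
= 19600.

19600


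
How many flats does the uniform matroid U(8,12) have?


Flats of U(8,12): every subset of size < 8 is a flat, plus E itself.
Count = C(12,0) + C(12,1) + C(12,2) + C(12,3) + C(12,4) + C(12,5) + C(12,6) + C(12,7) + 1
     = 1 + 12 + 66 + 220 + 495 + 792 + 924 + 792 + 1
     = 3303.

3303


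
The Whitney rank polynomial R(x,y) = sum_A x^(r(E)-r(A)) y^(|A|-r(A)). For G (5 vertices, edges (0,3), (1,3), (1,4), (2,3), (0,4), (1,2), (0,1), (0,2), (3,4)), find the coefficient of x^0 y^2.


R(x,y) = sum over A in 2^E of x^(r(E)-r(A)) * y^(|A|-r(A)).
G has 5 vertices, 9 edges. r(E) = 4.
Enumerate all 2^9 = 512 subsets.
Count subsets with r(E)-r(A)=0 and |A|-r(A)=2: 82.

82


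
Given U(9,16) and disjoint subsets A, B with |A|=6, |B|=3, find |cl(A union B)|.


|A union B| = 6 + 3 = 9 (disjoint).
In U(9,16), cl(S) = S if |S| < 9, else cl(S) = E.
Since 9 >= 9, cl(A union B) = E.
|cl(A union B)| = 16.

16


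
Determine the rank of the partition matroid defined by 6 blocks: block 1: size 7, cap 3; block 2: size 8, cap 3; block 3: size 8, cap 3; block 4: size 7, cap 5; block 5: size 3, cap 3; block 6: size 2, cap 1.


Rank of a partition matroid = sum of min(|Si|, ci) for each block.
= min(7,3) + min(8,3) + min(8,3) + min(7,5) + min(3,3) + min(2,1)
= 3 + 3 + 3 + 5 + 3 + 1
= 18.

18


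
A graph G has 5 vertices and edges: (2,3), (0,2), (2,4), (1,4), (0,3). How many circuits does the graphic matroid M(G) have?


A circuit in a graphic matroid = edge set of a simple cycle.
G has 5 vertices and 5 edges.
Enumerating all minimal edge subsets forming cycles...
Total circuits found: 1.

1


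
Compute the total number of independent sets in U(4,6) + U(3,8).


For a direct sum, |I(M1+M2)| = |I(M1)| * |I(M2)|.
|I(U(4,6))| = sum C(6,k) for k=0..4 = 57.
|I(U(3,8))| = sum C(8,k) for k=0..3 = 93.
Total = 57 * 93 = 5301.

5301


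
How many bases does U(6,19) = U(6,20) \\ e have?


Deleting e from U(6,20) gives U(6,19) since n > r.
Bases of U(6,19) = C(19,6) = 19! / (6! * 13!) = 27132.

27132


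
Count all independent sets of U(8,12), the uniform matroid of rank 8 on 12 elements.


Independent sets of U(8,12) are all subsets of size <= 8.
Count = (12 choose 0) + (12 choose 1) + (12 choose 2) + (12 choose 3) + (12 choose 4) + (12 choose 5) + (12 choose 6) + (12 choose 7) + (12 choose 8)
     = 1 + 12 + 66 + 220 + 495 + 792 + 924 + 792 + 495
     = 3797.

3797


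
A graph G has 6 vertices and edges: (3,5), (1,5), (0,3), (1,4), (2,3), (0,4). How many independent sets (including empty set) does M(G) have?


An independent set in a graphic matroid is an acyclic edge subset.
G has 6 vertices and 6 edges.
Enumerate all 2^6 = 64 subsets, checking for acyclicity.
Total independent sets = 62.

62


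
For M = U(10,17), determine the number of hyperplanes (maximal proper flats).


Hyperplanes of U(10,17) are flats of rank 9.
In a uniform matroid, these are exactly the (9)-element subsets.
Count = (17 choose 9) = 24310.

24310


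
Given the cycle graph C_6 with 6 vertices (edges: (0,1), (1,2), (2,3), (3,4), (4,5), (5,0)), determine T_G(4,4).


T(C_6; x,y) = x + x^2 + ... + x^(5) + y.
T(4,4) = 4^1 + 4^2 + 4^3 + 4^4 + 4^5 + 4
= 4 + 16 + 64 + 256 + 1024 + 4
= 1368.

1368


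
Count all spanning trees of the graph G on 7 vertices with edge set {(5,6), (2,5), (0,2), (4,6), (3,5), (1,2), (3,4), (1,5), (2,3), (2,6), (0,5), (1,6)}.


By Kirchhoff's matrix tree theorem, the number of spanning trees equals
the determinant of any cofactor of the Laplacian matrix L.
G has 7 vertices and 12 edges.
Computing the (6 x 6) cofactor determinant gives 276.

276


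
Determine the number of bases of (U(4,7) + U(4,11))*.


(M1+M2)* = M1* + M2*.
M1* = U(3,7), bases: C(7,3) = 35.
M2* = U(7,11), bases: C(11,7) = 330.
|B(M*)| = 35 * 330 = 11550.

11550


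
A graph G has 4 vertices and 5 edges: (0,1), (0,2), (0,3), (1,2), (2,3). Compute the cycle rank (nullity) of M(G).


Cycle rank (nullity) = |E| - r(M) = |E| - (|V| - c).
|E| = 5, |V| = 4, c = 1.
Nullity = 5 - (4 - 1) = 5 - 3 = 2.

2


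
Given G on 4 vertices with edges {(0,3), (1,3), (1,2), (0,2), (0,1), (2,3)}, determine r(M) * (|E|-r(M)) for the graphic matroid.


r(M) = |V| - c = 4 - 1 = 3.
nullity = |E| - r(M) = 6 - 3 = 3.
Product = 3 * 3 = 9.

9


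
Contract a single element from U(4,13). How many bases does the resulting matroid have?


Contracting e from U(4,13) gives U(3,12).
Bases of U(3,12) = (12 choose 3) = 220.

220


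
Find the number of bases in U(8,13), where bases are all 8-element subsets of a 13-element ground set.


Bases of U(8,13) are all 8-element subsets of the 13-element ground set.
Number of bases = C(13,8).
C(13,8) = 1287.

1287


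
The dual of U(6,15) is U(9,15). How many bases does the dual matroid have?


The dual of U(r,n) is U(n-r, n) = U(9,15).
Bases of U(9,15) are all (9)-element subsets.
|B(M*)| = C(15,9) = 5005.

5005


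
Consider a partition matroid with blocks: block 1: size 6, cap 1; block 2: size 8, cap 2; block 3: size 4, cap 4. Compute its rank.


Rank of a partition matroid = sum of min(|Si|, ci) for each block.
= min(6,1) + min(8,2) + min(4,4)
= 1 + 2 + 4
= 7.

7


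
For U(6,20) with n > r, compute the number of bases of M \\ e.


Deleting e from U(6,20) gives U(6,19) since n > r.
Bases of U(6,19) = C(19,6) = 19! / (6! * 13!) = 27132.

27132


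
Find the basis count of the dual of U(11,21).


The dual of U(r,n) is U(n-r, n) = U(10,21).
Bases of U(10,21) are all (10)-element subsets.
|B(M*)| = (21 choose 10) = 352716.

352716


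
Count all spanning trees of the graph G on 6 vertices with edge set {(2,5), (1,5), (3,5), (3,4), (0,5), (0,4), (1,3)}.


By Kirchhoff's matrix tree theorem, the number of spanning trees equals
the determinant of any cofactor of the Laplacian matrix L.
G has 6 vertices and 7 edges.
Computing the (5 x 5) cofactor determinant gives 11.

11


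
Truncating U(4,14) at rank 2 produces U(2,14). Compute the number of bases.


Truncating U(4,14) to rank 2 gives U(2,14).
Bases of U(2,14) are all 2-element subsets of 14 elements.
Number of bases = (14 choose 2) = 91.

91


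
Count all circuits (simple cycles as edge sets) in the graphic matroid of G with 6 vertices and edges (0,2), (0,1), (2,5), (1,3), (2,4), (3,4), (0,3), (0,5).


A circuit in a graphic matroid = edge set of a simple cycle.
G has 6 vertices and 8 edges.
Enumerating all minimal edge subsets forming cycles...
Total circuits found: 6.

6


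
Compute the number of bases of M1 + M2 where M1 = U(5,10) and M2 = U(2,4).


Bases of a direct sum M1 + M2: |B| = |B(M1)| * |B(M2)|.
|B(U(5,10))| = C(10,5) = 252.
|B(U(2,4))| = C(4,2) = 6.
Total bases = 252 * 6 = 1512.

1512


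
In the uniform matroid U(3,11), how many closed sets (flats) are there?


Flats of U(3,11): every subset of size < 3 is a flat, plus E itself.
Count = (11 choose 0) + (11 choose 1) + (11 choose 2) + 1
     = 1 + 11 + 55 + 1
     = 68.

68


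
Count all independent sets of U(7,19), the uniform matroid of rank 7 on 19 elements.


Independent sets of U(7,19) are all subsets of size <= 7.
Count = C(19,0) + C(19,1) + C(19,2) + C(19,3) + C(19,4) + C(19,5) + C(19,6) + C(19,7)
     = 1 + 19 + 171 + 969 + 3876 + 11628 + 27132 + 50388
     = 94184.

94184


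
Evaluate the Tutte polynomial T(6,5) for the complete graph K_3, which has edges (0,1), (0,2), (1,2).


T(K_3; x,y) = x^2 + x + y.
T(6,5) = 36 + 6 + 5 = 47.

47


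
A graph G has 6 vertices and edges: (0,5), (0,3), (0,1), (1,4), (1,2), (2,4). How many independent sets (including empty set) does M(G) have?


An independent set in a graphic matroid is an acyclic edge subset.
G has 6 vertices and 6 edges.
Enumerate all 2^6 = 64 subsets, checking for acyclicity.
Total independent sets = 56.

56


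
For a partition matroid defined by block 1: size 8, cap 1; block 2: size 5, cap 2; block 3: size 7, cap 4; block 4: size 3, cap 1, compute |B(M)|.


A basis picks exactly ci elements from block i.
Number of bases = product of C(|Si|, ci).
= C(8,1) * C(5,2) * C(7,4) * C(3,1)
= 8 * 10 * 35 * 3
= 8400.

8400


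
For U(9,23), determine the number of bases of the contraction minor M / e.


Contracting e from U(9,23) gives U(8,22).
Bases of U(8,22) = C(22,8) = 319770.

319770


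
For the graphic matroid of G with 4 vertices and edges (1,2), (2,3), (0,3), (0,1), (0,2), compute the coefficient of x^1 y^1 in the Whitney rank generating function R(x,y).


R(x,y) = sum over A in 2^E of x^(r(E)-r(A)) * y^(|A|-r(A)).
G has 4 vertices, 5 edges. r(E) = 3.
Enumerate all 2^5 = 32 subsets.
Count subsets with r(E)-r(A)=1 and |A|-r(A)=1: 2.

2


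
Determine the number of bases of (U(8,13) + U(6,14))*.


(M1+M2)* = M1* + M2*.
M1* = U(5,13), bases: C(13,5) = 1287.
M2* = U(8,14), bases: C(14,8) = 3003.
|B(M*)| = 1287 * 3003 = 3864861.

3864861


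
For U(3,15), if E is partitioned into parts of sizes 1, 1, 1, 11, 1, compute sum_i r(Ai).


r(Ai) = min(|Ai|, 3) for each part.
Sum = min(1,3) + min(1,3) + min(1,3) + min(11,3) + min(1,3)
    = 1 + 1 + 1 + 3 + 1
    = 7.

7


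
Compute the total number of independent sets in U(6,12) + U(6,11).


For a direct sum, |I(M1+M2)| = |I(M1)| * |I(M2)|.
|I(U(6,12))| = sum C(12,k) for k=0..6 = 2510.
|I(U(6,11))| = sum C(11,k) for k=0..6 = 1486.
Total = 2510 * 1486 = 3729860.

3729860


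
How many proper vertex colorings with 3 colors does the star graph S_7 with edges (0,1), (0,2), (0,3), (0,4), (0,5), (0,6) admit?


P(tree, k) = k * (k-1)^(6) for any tree on 7 vertices.
P(3) = 3 * 2^6 = 3 * 64 = 192.

192


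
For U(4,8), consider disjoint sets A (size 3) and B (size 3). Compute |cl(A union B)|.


|A union B| = 3 + 3 = 6 (disjoint).
In U(4,8), cl(S) = S if |S| < 4, else cl(S) = E.
Since 6 >= 4, cl(A union B) = E.
|cl(A union B)| = 8.

8


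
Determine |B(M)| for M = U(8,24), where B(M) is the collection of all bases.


Bases of U(8,24) are all 8-element subsets of the 24-element ground set.
Number of bases = C(24,8).
C(24,8) = 24! / (8! * 16!) = 735471.

735471


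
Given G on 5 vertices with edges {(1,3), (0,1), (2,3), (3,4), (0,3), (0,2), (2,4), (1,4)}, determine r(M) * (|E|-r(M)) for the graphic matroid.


r(M) = |V| - c = 5 - 1 = 4.
nullity = |E| - r(M) = 8 - 4 = 4.
Product = 4 * 4 = 16.

16


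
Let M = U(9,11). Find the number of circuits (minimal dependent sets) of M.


In U(9,11), circuits are the (10)-element subsets.
Any set of 10 elements is dependent, and removing any one element gives
an independent set of size 9, so it is a minimal dependent set.
Number of circuits = C(11,10) = 11.

11


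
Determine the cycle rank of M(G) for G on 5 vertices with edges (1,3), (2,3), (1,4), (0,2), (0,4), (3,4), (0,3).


Cycle rank (nullity) = |E| - r(M) = |E| - (|V| - c).
|E| = 7, |V| = 5, c = 1.
Nullity = 7 - (5 - 1) = 7 - 4 = 3.

3


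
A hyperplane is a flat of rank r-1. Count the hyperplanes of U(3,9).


Hyperplanes of U(3,9) are flats of rank 2.
In a uniform matroid, these are exactly the (2)-element subsets.
Count = C(9,2) = (9 * 8) / (1 * 2) = 36.

36


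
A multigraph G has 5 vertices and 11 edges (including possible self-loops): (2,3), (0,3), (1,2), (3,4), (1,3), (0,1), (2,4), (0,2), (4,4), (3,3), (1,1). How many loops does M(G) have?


In a graphic matroid, a loop is a self-loop edge (u,u) with rank 0.
Examining all 11 edges for self-loops...
Self-loops found: (4,4), (3,3), (1,1)
Number of loops = 3.

3


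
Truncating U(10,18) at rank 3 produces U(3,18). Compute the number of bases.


Truncating U(10,18) to rank 3 gives U(3,18).
Bases of U(3,18) are all 3-element subsets of 18 elements.
Number of bases = C(18,3) = 18! / (3! * 15!) = 816.

816


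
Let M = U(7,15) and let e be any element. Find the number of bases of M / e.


Contracting e from U(7,15) gives U(6,14).
Bases of U(6,14) = C(14,6) = 14! / (6! * 8!) = 3003.

3003


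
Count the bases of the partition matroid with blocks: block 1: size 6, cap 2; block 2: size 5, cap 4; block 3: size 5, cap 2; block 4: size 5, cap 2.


A basis picks exactly ci elements from block i.
Number of bases = product of C(|Si|, ci).
= C(6,2) * C(5,4) * C(5,2) * C(5,2)
= 15 * 5 * 10 * 10
= 7500.

7500


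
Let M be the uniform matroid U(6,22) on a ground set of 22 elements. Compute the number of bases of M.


Bases of U(6,22) are all 6-element subsets of the 22-element ground set.
Number of bases = C(22,6).
C(22,6) = 22! / (6! * 16!) = 74613.

74613


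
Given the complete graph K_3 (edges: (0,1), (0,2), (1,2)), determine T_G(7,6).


T(K_3; x,y) = x^2 + x + y.
T(7,6) = 49 + 7 + 6 = 62.

62


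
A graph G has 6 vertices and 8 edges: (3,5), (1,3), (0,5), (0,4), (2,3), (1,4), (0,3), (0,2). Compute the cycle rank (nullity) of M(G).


Cycle rank (nullity) = |E| - r(M) = |E| - (|V| - c).
|E| = 8, |V| = 6, c = 1.
Nullity = 8 - (6 - 1) = 8 - 5 = 3.

3


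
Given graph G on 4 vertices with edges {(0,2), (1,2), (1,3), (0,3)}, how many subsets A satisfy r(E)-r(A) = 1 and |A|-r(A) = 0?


R(x,y) = sum over A in 2^E of x^(r(E)-r(A)) * y^(|A|-r(A)).
G has 4 vertices, 4 edges. r(E) = 3.
Enumerate all 2^4 = 16 subsets.
Count subsets with r(E)-r(A)=1 and |A|-r(A)=0: 6.

6


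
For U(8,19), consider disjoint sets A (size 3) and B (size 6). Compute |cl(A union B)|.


|A union B| = 3 + 6 = 9 (disjoint).
In U(8,19), cl(S) = S if |S| < 8, else cl(S) = E.
Since 9 >= 8, cl(A union B) = E.
|cl(A union B)| = 19.

19


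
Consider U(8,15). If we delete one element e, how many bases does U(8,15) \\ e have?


Deleting e from U(8,15) gives U(8,14) since n > r.
Bases of U(8,14) = (14 choose 8) = 3003.

3003


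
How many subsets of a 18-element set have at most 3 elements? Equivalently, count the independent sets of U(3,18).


Independent sets of U(3,18) are all subsets of size <= 3.
Count = (18 choose 0) + (18 choose 1) + (18 choose 2) + (18 choose 3)
     = 1 + 18 + 153 + 816
     = 988.

988


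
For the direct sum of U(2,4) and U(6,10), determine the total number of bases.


Bases of a direct sum M1 + M2: |B| = |B(M1)| * |B(M2)|.
|B(U(2,4))| = C(4,2) = 6.
|B(U(6,10))| = C(10,6) = 210.
Total bases = 6 * 210 = 1260.

1260


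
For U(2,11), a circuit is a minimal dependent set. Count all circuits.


In U(2,11), circuits are the (3)-element subsets.
Any set of 3 elements is dependent, and removing any one element gives
an independent set of size 2, so it is a minimal dependent set.
Number of circuits = C(11,3) = 11! / (3! * 8!) = 165.

165


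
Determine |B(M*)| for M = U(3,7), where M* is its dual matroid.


The dual of U(r,n) is U(n-r, n) = U(4,7).
Bases of U(4,7) are all (4)-element subsets.
|B(M*)| = (7 choose 4) = 35.

35


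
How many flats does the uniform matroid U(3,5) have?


Flats of U(3,5): every subset of size < 3 is a flat, plus E itself.
Count = C(5,0) + C(5,1) + C(5,2) + 1
     = 1 + 5 + 10 + 1
     = 17.

17


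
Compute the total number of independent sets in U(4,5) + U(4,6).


For a direct sum, |I(M1+M2)| = |I(M1)| * |I(M2)|.
|I(U(4,5))| = sum C(5,k) for k=0..4 = 31.
|I(U(4,6))| = sum C(6,k) for k=0..4 = 57.
Total = 31 * 57 = 1767.

1767


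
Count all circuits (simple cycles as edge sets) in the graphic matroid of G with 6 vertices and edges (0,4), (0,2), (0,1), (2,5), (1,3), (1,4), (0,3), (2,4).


A circuit in a graphic matroid = edge set of a simple cycle.
G has 6 vertices and 8 edges.
Enumerating all minimal edge subsets forming cycles...
Total circuits found: 6.

6


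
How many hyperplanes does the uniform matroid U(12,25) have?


Hyperplanes of U(12,25) are flats of rank 11.
In a uniform matroid, these are exactly the (11)-element subsets.
Count = (25 choose 11) = 4457400.

4457400


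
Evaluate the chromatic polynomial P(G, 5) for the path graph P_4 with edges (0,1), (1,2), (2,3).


P(P_4, k) = k * (k-1)^(3).
P(5) = 5 * 4^3 = 5 * 64 = 320.

320


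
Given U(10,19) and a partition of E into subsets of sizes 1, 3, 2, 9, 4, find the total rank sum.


r(Ai) = min(|Ai|, 10) for each part.
Sum = min(1,10) + min(3,10) + min(2,10) + min(9,10) + min(4,10)
    = 1 + 3 + 2 + 9 + 4
    = 19.

19


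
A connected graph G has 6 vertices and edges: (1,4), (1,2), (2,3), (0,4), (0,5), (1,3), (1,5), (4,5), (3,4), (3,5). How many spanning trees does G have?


By Kirchhoff's matrix tree theorem, the number of spanning trees equals
the determinant of any cofactor of the Laplacian matrix L.
G has 6 vertices and 10 edges.
Computing the (5 x 5) cofactor determinant gives 100.

100


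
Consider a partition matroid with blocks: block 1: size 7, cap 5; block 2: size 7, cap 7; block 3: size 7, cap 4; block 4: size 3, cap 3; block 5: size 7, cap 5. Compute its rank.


Rank of a partition matroid = sum of min(|Si|, ci) for each block.
= min(7,5) + min(7,7) + min(7,4) + min(3,3) + min(7,5)
= 5 + 7 + 4 + 3 + 5
= 24.

24


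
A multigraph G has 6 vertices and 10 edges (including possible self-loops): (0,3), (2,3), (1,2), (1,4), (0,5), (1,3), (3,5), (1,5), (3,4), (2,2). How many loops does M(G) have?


In a graphic matroid, a loop is a self-loop edge (u,u) with rank 0.
Examining all 10 edges for self-loops...
Self-loops found: (2,2)
Number of loops = 1.

1


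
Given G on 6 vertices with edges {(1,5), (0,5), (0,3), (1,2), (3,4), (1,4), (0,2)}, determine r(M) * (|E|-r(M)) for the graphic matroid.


r(M) = |V| - c = 6 - 1 = 5.
nullity = |E| - r(M) = 7 - 5 = 2.
Product = 5 * 2 = 10.

10


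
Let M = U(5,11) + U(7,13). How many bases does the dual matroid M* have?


(M1+M2)* = M1* + M2*.
M1* = U(6,11), bases: C(11,6) = 462.
M2* = U(6,13), bases: C(13,6) = 1716.
|B(M*)| = 462 * 1716 = 792792.

792792


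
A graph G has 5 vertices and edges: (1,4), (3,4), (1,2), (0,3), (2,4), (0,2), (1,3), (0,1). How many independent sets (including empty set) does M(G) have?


An independent set in a graphic matroid is an acyclic edge subset.
G has 5 vertices and 8 edges.
Enumerate all 2^8 = 256 subsets, checking for acyclicity.
Total independent sets = 134.

134


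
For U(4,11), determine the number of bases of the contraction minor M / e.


Contracting e from U(4,11) gives U(3,10).
Bases of U(3,10) = C(10,3) = (10 * 9 * 8) / (1 * 2 * 3) = 120.

120


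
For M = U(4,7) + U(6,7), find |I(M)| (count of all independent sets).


For a direct sum, |I(M1+M2)| = |I(M1)| * |I(M2)|.
|I(U(4,7))| = sum C(7,k) for k=0..4 = 99.
|I(U(6,7))| = sum C(7,k) for k=0..6 = 127.
Total = 99 * 127 = 12573.

12573


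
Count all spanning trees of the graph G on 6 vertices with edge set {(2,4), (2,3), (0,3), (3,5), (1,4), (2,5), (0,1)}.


By Kirchhoff's matrix tree theorem, the number of spanning trees equals
the determinant of any cofactor of the Laplacian matrix L.
G has 6 vertices and 7 edges.
Computing the (5 x 5) cofactor determinant gives 14.

14


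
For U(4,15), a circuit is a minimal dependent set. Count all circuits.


In U(4,15), circuits are the (5)-element subsets.
Any set of 5 elements is dependent, and removing any one element gives
an independent set of size 4, so it is a minimal dependent set.
Number of circuits = C(15,5) = 15! / (5! * 10!) = 3003.

3003


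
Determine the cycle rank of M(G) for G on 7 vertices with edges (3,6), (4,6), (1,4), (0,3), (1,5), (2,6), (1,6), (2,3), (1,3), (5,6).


Cycle rank (nullity) = |E| - r(M) = |E| - (|V| - c).
|E| = 10, |V| = 7, c = 1.
Nullity = 10 - (7 - 1) = 10 - 6 = 4.

4


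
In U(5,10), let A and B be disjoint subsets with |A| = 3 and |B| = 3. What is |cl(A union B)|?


|A union B| = 3 + 3 = 6 (disjoint).
In U(5,10), cl(S) = S if |S| < 5, else cl(S) = E.
Since 6 >= 5, cl(A union B) = E.
|cl(A union B)| = 10.

10


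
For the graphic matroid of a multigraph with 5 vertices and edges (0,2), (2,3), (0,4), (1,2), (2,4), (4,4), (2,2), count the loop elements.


In a graphic matroid, a loop is a self-loop edge (u,u) with rank 0.
Examining all 7 edges for self-loops...
Self-loops found: (4,4), (2,2)
Number of loops = 2.

2


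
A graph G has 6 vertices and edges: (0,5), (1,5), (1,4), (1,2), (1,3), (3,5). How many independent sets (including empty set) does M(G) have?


An independent set in a graphic matroid is an acyclic edge subset.
G has 6 vertices and 6 edges.
Enumerate all 2^6 = 64 subsets, checking for acyclicity.
Total independent sets = 56.

56


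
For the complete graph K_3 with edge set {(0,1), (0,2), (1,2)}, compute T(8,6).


T(K_3; x,y) = x^2 + x + y.
T(8,6) = 64 + 8 + 6 = 78.

78


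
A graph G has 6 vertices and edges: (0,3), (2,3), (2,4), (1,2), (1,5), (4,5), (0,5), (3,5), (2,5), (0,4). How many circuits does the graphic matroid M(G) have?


A circuit in a graphic matroid = edge set of a simple cycle.
G has 6 vertices and 10 edges.
Enumerating all minimal edge subsets forming cycles...
Total circuits found: 20.

20


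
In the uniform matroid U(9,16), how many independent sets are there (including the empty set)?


Independent sets of U(9,16) are all subsets of size <= 9.
Count = (16 choose 0) + (16 choose 1) + (16 choose 2) + (16 choose 3) + (16 choose 4) + (16 choose 5) + (16 choose 6) + (16 choose 7) + (16 choose 8) + (16 choose 9)
     = 1 + 16 + 120 + 560 + 1820 + 4368 + 8008 + 11440 + 12870 + 11440
     = 50643.

50643


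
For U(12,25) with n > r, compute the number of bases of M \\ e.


Deleting e from U(12,25) gives U(12,24) since n > r.
Bases of U(12,24) = C(24,12) = 24! / (12! * 12!) = 2704156.

2704156


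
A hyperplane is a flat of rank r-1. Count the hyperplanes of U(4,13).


Hyperplanes of U(4,13) are flats of rank 3.
In a uniform matroid, these are exactly the (3)-element subsets.
Count = C(13,3) = (13 * 12 * 11) / (1 * 2 * 3) = 286.

286


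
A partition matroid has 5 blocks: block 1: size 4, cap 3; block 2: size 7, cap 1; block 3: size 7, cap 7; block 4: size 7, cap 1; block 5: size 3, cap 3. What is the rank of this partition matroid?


Rank of a partition matroid = sum of min(|Si|, ci) for each block.
= min(4,3) + min(7,1) + min(7,7) + min(7,1) + min(3,3)
= 3 + 1 + 7 + 1 + 3
= 15.

15


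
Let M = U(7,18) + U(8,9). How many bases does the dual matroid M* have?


(M1+M2)* = M1* + M2*.
M1* = U(11,18), bases: C(18,11) = 31824.
M2* = U(1,9), bases: C(9,1) = 9.
|B(M*)| = 31824 * 9 = 286416.

286416
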